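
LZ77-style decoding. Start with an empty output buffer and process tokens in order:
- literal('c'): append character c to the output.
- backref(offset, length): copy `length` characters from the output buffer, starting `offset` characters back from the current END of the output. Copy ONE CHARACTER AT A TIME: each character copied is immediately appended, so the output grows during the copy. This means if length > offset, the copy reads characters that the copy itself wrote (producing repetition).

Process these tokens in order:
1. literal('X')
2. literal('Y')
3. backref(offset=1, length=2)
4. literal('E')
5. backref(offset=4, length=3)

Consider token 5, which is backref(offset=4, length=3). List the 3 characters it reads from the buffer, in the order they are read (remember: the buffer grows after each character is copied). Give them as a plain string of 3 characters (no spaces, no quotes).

Token 1: literal('X'). Output: "X"
Token 2: literal('Y'). Output: "XY"
Token 3: backref(off=1, len=2) (overlapping!). Copied 'YY' from pos 1. Output: "XYYY"
Token 4: literal('E'). Output: "XYYYE"
Token 5: backref(off=4, len=3). Buffer before: "XYYYE" (len 5)
  byte 1: read out[1]='Y', append. Buffer now: "XYYYEY"
  byte 2: read out[2]='Y', append. Buffer now: "XYYYEYY"
  byte 3: read out[3]='Y', append. Buffer now: "XYYYEYYY"

Answer: YYY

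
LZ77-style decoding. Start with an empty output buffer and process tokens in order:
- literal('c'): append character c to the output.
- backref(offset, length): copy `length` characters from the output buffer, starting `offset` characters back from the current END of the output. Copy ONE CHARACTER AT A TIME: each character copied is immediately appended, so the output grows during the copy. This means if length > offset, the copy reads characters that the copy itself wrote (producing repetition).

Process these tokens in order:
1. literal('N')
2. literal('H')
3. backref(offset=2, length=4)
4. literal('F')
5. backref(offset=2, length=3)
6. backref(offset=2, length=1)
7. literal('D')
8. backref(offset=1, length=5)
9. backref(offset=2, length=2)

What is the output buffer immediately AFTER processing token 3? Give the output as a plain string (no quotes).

Token 1: literal('N'). Output: "N"
Token 2: literal('H'). Output: "NH"
Token 3: backref(off=2, len=4) (overlapping!). Copied 'NHNH' from pos 0. Output: "NHNHNH"

Answer: NHNHNH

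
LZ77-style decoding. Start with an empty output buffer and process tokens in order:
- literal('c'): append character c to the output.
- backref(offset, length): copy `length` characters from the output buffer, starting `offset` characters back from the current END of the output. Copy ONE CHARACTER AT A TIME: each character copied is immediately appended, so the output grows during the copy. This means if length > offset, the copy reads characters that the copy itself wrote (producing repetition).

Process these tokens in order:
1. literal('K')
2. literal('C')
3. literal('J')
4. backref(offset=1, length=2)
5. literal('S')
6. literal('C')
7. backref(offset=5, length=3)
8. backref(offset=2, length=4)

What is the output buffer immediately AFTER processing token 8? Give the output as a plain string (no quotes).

Token 1: literal('K'). Output: "K"
Token 2: literal('C'). Output: "KC"
Token 3: literal('J'). Output: "KCJ"
Token 4: backref(off=1, len=2) (overlapping!). Copied 'JJ' from pos 2. Output: "KCJJJ"
Token 5: literal('S'). Output: "KCJJJS"
Token 6: literal('C'). Output: "KCJJJSC"
Token 7: backref(off=5, len=3). Copied 'JJJ' from pos 2. Output: "KCJJJSCJJJ"
Token 8: backref(off=2, len=4) (overlapping!). Copied 'JJJJ' from pos 8. Output: "KCJJJSCJJJJJJJ"

Answer: KCJJJSCJJJJJJJ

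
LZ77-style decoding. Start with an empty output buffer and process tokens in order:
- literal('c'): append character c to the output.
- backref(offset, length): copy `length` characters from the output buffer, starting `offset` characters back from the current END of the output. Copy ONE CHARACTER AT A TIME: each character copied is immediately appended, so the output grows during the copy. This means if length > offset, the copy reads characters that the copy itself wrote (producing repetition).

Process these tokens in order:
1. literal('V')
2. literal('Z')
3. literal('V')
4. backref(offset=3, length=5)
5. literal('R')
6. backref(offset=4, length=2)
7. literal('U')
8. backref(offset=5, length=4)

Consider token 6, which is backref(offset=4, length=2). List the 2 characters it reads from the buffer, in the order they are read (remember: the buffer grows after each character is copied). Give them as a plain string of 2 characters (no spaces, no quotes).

Answer: VV

Derivation:
Token 1: literal('V'). Output: "V"
Token 2: literal('Z'). Output: "VZ"
Token 3: literal('V'). Output: "VZV"
Token 4: backref(off=3, len=5) (overlapping!). Copied 'VZVVZ' from pos 0. Output: "VZVVZVVZ"
Token 5: literal('R'). Output: "VZVVZVVZR"
Token 6: backref(off=4, len=2). Buffer before: "VZVVZVVZR" (len 9)
  byte 1: read out[5]='V', append. Buffer now: "VZVVZVVZRV"
  byte 2: read out[6]='V', append. Buffer now: "VZVVZVVZRVV"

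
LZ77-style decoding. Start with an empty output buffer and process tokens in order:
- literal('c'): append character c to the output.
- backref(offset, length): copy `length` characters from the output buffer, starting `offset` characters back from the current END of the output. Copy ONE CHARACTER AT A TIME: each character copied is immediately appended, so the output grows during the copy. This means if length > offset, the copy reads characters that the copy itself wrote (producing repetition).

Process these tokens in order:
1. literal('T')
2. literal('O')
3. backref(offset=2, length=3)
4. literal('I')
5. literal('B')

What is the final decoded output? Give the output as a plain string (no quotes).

Token 1: literal('T'). Output: "T"
Token 2: literal('O'). Output: "TO"
Token 3: backref(off=2, len=3) (overlapping!). Copied 'TOT' from pos 0. Output: "TOTOT"
Token 4: literal('I'). Output: "TOTOTI"
Token 5: literal('B'). Output: "TOTOTIB"

Answer: TOTOTIB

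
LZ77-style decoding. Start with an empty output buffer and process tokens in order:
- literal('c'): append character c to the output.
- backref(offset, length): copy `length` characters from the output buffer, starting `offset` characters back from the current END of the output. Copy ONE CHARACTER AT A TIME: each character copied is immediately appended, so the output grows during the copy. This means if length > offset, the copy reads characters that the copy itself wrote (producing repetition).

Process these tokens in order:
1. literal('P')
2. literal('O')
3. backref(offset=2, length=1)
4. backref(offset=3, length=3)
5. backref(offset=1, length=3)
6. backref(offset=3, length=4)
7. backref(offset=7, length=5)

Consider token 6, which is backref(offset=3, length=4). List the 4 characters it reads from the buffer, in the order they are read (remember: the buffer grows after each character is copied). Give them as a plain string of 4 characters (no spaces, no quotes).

Answer: PPPP

Derivation:
Token 1: literal('P'). Output: "P"
Token 2: literal('O'). Output: "PO"
Token 3: backref(off=2, len=1). Copied 'P' from pos 0. Output: "POP"
Token 4: backref(off=3, len=3). Copied 'POP' from pos 0. Output: "POPPOP"
Token 5: backref(off=1, len=3) (overlapping!). Copied 'PPP' from pos 5. Output: "POPPOPPPP"
Token 6: backref(off=3, len=4). Buffer before: "POPPOPPPP" (len 9)
  byte 1: read out[6]='P', append. Buffer now: "POPPOPPPPP"
  byte 2: read out[7]='P', append. Buffer now: "POPPOPPPPPP"
  byte 3: read out[8]='P', append. Buffer now: "POPPOPPPPPPP"
  byte 4: read out[9]='P', append. Buffer now: "POPPOPPPPPPPP"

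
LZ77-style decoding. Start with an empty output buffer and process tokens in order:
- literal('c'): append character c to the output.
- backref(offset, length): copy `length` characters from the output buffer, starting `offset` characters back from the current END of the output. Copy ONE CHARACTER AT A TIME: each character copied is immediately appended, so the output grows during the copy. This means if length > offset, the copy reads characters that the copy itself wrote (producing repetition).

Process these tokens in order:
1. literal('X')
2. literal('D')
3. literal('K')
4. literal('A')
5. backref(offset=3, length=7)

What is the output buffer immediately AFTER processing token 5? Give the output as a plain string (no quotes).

Answer: XDKADKADKAD

Derivation:
Token 1: literal('X'). Output: "X"
Token 2: literal('D'). Output: "XD"
Token 3: literal('K'). Output: "XDK"
Token 4: literal('A'). Output: "XDKA"
Token 5: backref(off=3, len=7) (overlapping!). Copied 'DKADKAD' from pos 1. Output: "XDKADKADKAD"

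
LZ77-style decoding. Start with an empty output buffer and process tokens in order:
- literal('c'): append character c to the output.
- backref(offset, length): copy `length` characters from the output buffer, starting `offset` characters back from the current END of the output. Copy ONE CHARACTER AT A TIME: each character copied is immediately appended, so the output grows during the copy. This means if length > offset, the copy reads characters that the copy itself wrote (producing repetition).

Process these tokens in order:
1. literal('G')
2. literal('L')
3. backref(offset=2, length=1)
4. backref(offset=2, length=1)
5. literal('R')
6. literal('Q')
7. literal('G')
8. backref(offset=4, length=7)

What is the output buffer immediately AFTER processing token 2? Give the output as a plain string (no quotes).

Token 1: literal('G'). Output: "G"
Token 2: literal('L'). Output: "GL"

Answer: GL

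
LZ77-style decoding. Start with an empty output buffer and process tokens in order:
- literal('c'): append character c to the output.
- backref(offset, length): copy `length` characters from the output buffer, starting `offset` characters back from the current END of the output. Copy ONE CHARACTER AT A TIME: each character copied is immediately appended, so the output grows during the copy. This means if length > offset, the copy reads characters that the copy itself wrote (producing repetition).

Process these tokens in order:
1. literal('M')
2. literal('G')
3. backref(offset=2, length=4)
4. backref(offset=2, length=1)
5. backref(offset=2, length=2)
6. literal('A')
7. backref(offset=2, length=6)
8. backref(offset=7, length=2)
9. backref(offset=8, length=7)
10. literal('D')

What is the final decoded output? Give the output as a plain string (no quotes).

Token 1: literal('M'). Output: "M"
Token 2: literal('G'). Output: "MG"
Token 3: backref(off=2, len=4) (overlapping!). Copied 'MGMG' from pos 0. Output: "MGMGMG"
Token 4: backref(off=2, len=1). Copied 'M' from pos 4. Output: "MGMGMGM"
Token 5: backref(off=2, len=2). Copied 'GM' from pos 5. Output: "MGMGMGMGM"
Token 6: literal('A'). Output: "MGMGMGMGMA"
Token 7: backref(off=2, len=6) (overlapping!). Copied 'MAMAMA' from pos 8. Output: "MGMGMGMGMAMAMAMA"
Token 8: backref(off=7, len=2). Copied 'AM' from pos 9. Output: "MGMGMGMGMAMAMAMAAM"
Token 9: backref(off=8, len=7). Copied 'MAMAMAA' from pos 10. Output: "MGMGMGMGMAMAMAMAAMMAMAMAA"
Token 10: literal('D'). Output: "MGMGMGMGMAMAMAMAAMMAMAMAAD"

Answer: MGMGMGMGMAMAMAMAAMMAMAMAAD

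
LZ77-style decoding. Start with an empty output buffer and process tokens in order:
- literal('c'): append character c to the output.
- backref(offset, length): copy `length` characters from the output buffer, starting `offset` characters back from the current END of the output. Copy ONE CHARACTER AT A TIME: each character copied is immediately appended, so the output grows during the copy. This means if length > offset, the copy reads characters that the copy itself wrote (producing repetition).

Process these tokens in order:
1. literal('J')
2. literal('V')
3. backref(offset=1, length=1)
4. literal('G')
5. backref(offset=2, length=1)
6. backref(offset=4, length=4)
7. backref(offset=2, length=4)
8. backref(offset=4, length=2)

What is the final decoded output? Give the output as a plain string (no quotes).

Answer: JVVGVVVGVGVGVGV

Derivation:
Token 1: literal('J'). Output: "J"
Token 2: literal('V'). Output: "JV"
Token 3: backref(off=1, len=1). Copied 'V' from pos 1. Output: "JVV"
Token 4: literal('G'). Output: "JVVG"
Token 5: backref(off=2, len=1). Copied 'V' from pos 2. Output: "JVVGV"
Token 6: backref(off=4, len=4). Copied 'VVGV' from pos 1. Output: "JVVGVVVGV"
Token 7: backref(off=2, len=4) (overlapping!). Copied 'GVGV' from pos 7. Output: "JVVGVVVGVGVGV"
Token 8: backref(off=4, len=2). Copied 'GV' from pos 9. Output: "JVVGVVVGVGVGVGV"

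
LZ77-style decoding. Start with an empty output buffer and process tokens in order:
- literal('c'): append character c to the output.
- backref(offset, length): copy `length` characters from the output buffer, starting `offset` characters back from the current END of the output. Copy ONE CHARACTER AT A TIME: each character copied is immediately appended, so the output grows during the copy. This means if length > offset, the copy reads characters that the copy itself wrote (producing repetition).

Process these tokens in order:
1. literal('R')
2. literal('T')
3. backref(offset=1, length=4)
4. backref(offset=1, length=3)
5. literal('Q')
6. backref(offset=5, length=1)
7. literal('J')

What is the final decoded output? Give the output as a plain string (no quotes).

Token 1: literal('R'). Output: "R"
Token 2: literal('T'). Output: "RT"
Token 3: backref(off=1, len=4) (overlapping!). Copied 'TTTT' from pos 1. Output: "RTTTTT"
Token 4: backref(off=1, len=3) (overlapping!). Copied 'TTT' from pos 5. Output: "RTTTTTTTT"
Token 5: literal('Q'). Output: "RTTTTTTTTQ"
Token 6: backref(off=5, len=1). Copied 'T' from pos 5. Output: "RTTTTTTTTQT"
Token 7: literal('J'). Output: "RTTTTTTTTQTJ"

Answer: RTTTTTTTTQTJ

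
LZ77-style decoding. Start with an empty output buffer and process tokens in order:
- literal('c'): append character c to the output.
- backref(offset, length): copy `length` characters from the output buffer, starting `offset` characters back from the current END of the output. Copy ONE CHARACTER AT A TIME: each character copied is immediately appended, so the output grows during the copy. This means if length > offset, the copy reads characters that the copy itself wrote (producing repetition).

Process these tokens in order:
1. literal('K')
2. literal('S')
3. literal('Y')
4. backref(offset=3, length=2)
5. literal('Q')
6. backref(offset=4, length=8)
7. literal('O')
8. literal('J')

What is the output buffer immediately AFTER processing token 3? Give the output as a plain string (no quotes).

Token 1: literal('K'). Output: "K"
Token 2: literal('S'). Output: "KS"
Token 3: literal('Y'). Output: "KSY"

Answer: KSY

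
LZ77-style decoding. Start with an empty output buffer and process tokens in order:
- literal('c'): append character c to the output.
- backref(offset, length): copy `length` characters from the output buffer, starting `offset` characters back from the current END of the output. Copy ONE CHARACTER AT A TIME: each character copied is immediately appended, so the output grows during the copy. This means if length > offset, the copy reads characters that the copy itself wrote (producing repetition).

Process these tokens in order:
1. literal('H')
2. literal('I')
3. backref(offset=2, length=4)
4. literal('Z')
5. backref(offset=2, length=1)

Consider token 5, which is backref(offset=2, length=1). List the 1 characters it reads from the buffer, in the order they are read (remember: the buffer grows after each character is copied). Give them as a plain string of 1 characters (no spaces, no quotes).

Answer: I

Derivation:
Token 1: literal('H'). Output: "H"
Token 2: literal('I'). Output: "HI"
Token 3: backref(off=2, len=4) (overlapping!). Copied 'HIHI' from pos 0. Output: "HIHIHI"
Token 4: literal('Z'). Output: "HIHIHIZ"
Token 5: backref(off=2, len=1). Buffer before: "HIHIHIZ" (len 7)
  byte 1: read out[5]='I', append. Buffer now: "HIHIHIZI"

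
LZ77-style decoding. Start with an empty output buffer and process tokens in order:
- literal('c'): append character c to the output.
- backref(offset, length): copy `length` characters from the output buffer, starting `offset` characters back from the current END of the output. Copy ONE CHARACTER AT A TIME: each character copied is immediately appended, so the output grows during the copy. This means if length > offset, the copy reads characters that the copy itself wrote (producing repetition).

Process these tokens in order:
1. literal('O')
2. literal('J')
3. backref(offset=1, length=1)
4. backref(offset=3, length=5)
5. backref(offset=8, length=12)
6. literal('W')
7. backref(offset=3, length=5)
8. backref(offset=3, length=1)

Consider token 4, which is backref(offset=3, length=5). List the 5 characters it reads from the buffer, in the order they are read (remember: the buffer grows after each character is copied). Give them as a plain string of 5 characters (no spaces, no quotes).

Answer: OJJOJ

Derivation:
Token 1: literal('O'). Output: "O"
Token 2: literal('J'). Output: "OJ"
Token 3: backref(off=1, len=1). Copied 'J' from pos 1. Output: "OJJ"
Token 4: backref(off=3, len=5). Buffer before: "OJJ" (len 3)
  byte 1: read out[0]='O', append. Buffer now: "OJJO"
  byte 2: read out[1]='J', append. Buffer now: "OJJOJ"
  byte 3: read out[2]='J', append. Buffer now: "OJJOJJ"
  byte 4: read out[3]='O', append. Buffer now: "OJJOJJO"
  byte 5: read out[4]='J', append. Buffer now: "OJJOJJOJ"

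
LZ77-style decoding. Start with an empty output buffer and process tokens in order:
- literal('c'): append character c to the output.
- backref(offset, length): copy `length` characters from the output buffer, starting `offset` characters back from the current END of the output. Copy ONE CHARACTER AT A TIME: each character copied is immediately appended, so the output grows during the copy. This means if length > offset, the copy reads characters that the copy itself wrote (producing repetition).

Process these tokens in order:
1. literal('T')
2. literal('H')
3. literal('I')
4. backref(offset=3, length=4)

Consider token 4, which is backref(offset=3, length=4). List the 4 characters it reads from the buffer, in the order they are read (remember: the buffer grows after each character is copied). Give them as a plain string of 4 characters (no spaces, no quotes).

Answer: THIT

Derivation:
Token 1: literal('T'). Output: "T"
Token 2: literal('H'). Output: "TH"
Token 3: literal('I'). Output: "THI"
Token 4: backref(off=3, len=4). Buffer before: "THI" (len 3)
  byte 1: read out[0]='T', append. Buffer now: "THIT"
  byte 2: read out[1]='H', append. Buffer now: "THITH"
  byte 3: read out[2]='I', append. Buffer now: "THITHI"
  byte 4: read out[3]='T', append. Buffer now: "THITHIT"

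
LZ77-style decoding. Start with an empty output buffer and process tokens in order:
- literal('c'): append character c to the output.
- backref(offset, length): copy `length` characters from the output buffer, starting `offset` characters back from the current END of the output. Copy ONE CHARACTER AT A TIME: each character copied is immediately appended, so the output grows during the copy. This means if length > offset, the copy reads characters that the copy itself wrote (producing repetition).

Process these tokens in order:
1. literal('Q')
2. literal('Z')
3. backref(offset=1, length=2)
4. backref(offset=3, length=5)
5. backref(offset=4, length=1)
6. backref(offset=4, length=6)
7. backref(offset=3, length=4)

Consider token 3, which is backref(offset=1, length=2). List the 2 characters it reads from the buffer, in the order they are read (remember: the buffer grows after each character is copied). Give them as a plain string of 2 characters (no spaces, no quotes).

Answer: ZZ

Derivation:
Token 1: literal('Q'). Output: "Q"
Token 2: literal('Z'). Output: "QZ"
Token 3: backref(off=1, len=2). Buffer before: "QZ" (len 2)
  byte 1: read out[1]='Z', append. Buffer now: "QZZ"
  byte 2: read out[2]='Z', append. Buffer now: "QZZZ"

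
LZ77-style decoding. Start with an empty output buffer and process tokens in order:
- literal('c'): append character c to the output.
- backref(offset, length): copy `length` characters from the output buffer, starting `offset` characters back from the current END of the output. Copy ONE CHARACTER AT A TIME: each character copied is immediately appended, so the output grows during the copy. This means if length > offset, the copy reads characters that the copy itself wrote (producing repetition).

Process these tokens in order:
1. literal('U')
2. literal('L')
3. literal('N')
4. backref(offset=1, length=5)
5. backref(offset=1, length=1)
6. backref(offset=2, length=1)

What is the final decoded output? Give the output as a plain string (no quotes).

Token 1: literal('U'). Output: "U"
Token 2: literal('L'). Output: "UL"
Token 3: literal('N'). Output: "ULN"
Token 4: backref(off=1, len=5) (overlapping!). Copied 'NNNNN' from pos 2. Output: "ULNNNNNN"
Token 5: backref(off=1, len=1). Copied 'N' from pos 7. Output: "ULNNNNNNN"
Token 6: backref(off=2, len=1). Copied 'N' from pos 7. Output: "ULNNNNNNNN"

Answer: ULNNNNNNNN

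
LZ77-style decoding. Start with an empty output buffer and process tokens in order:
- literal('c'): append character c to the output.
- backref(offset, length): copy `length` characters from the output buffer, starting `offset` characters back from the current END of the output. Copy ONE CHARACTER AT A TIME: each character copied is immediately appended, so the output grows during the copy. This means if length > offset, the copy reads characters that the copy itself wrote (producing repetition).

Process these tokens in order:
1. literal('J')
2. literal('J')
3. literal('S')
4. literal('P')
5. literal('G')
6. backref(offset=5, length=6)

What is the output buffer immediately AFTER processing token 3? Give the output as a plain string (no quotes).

Token 1: literal('J'). Output: "J"
Token 2: literal('J'). Output: "JJ"
Token 3: literal('S'). Output: "JJS"

Answer: JJS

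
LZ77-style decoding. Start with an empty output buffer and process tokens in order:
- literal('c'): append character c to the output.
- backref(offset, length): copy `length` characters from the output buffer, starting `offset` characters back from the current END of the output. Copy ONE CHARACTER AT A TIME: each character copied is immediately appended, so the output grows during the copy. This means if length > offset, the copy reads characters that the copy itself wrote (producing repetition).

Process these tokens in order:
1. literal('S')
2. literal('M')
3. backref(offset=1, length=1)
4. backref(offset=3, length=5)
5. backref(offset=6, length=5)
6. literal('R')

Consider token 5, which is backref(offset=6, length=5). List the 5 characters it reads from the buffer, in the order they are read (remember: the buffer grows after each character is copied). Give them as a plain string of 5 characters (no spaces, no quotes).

Token 1: literal('S'). Output: "S"
Token 2: literal('M'). Output: "SM"
Token 3: backref(off=1, len=1). Copied 'M' from pos 1. Output: "SMM"
Token 4: backref(off=3, len=5) (overlapping!). Copied 'SMMSM' from pos 0. Output: "SMMSMMSM"
Token 5: backref(off=6, len=5). Buffer before: "SMMSMMSM" (len 8)
  byte 1: read out[2]='M', append. Buffer now: "SMMSMMSMM"
  byte 2: read out[3]='S', append. Buffer now: "SMMSMMSMMS"
  byte 3: read out[4]='M', append. Buffer now: "SMMSMMSMMSM"
  byte 4: read out[5]='M', append. Buffer now: "SMMSMMSMMSMM"
  byte 5: read out[6]='S', append. Buffer now: "SMMSMMSMMSMMS"

Answer: MSMMS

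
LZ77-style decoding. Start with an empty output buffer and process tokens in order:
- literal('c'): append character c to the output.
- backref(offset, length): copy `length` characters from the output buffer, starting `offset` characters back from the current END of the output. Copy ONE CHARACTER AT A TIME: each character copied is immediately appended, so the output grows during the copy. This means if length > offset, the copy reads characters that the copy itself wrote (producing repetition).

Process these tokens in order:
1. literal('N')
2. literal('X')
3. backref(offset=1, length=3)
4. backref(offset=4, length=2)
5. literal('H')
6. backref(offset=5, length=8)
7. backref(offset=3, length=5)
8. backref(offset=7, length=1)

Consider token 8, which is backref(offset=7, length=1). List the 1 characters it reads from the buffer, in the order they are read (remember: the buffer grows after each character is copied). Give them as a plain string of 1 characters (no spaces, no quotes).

Answer: X

Derivation:
Token 1: literal('N'). Output: "N"
Token 2: literal('X'). Output: "NX"
Token 3: backref(off=1, len=3) (overlapping!). Copied 'XXX' from pos 1. Output: "NXXXX"
Token 4: backref(off=4, len=2). Copied 'XX' from pos 1. Output: "NXXXXXX"
Token 5: literal('H'). Output: "NXXXXXXH"
Token 6: backref(off=5, len=8) (overlapping!). Copied 'XXXXHXXX' from pos 3. Output: "NXXXXXXHXXXXHXXX"
Token 7: backref(off=3, len=5) (overlapping!). Copied 'XXXXX' from pos 13. Output: "NXXXXXXHXXXXHXXXXXXXX"
Token 8: backref(off=7, len=1). Buffer before: "NXXXXXXHXXXXHXXXXXXXX" (len 21)
  byte 1: read out[14]='X', append. Buffer now: "NXXXXXXHXXXXHXXXXXXXXX"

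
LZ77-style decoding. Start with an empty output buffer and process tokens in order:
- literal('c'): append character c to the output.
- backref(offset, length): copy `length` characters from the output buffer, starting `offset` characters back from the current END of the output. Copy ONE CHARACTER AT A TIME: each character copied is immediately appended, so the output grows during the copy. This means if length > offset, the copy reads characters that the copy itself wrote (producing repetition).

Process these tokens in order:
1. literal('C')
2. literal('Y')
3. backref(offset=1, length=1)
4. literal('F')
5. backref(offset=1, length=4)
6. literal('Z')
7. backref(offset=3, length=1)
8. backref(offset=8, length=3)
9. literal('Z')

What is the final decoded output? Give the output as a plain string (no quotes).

Token 1: literal('C'). Output: "C"
Token 2: literal('Y'). Output: "CY"
Token 3: backref(off=1, len=1). Copied 'Y' from pos 1. Output: "CYY"
Token 4: literal('F'). Output: "CYYF"
Token 5: backref(off=1, len=4) (overlapping!). Copied 'FFFF' from pos 3. Output: "CYYFFFFF"
Token 6: literal('Z'). Output: "CYYFFFFFZ"
Token 7: backref(off=3, len=1). Copied 'F' from pos 6. Output: "CYYFFFFFZF"
Token 8: backref(off=8, len=3). Copied 'YFF' from pos 2. Output: "CYYFFFFFZFYFF"
Token 9: literal('Z'). Output: "CYYFFFFFZFYFFZ"

Answer: CYYFFFFFZFYFFZ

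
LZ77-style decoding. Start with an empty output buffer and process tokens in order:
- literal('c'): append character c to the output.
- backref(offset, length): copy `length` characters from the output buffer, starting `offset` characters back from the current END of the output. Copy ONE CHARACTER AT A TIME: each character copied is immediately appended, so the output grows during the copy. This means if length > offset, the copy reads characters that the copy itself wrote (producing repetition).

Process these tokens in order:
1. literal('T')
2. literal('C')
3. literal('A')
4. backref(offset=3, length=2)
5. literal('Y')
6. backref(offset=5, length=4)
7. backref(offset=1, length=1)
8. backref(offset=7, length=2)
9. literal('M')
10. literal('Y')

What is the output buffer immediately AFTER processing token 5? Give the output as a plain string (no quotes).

Token 1: literal('T'). Output: "T"
Token 2: literal('C'). Output: "TC"
Token 3: literal('A'). Output: "TCA"
Token 4: backref(off=3, len=2). Copied 'TC' from pos 0. Output: "TCATC"
Token 5: literal('Y'). Output: "TCATCY"

Answer: TCATCY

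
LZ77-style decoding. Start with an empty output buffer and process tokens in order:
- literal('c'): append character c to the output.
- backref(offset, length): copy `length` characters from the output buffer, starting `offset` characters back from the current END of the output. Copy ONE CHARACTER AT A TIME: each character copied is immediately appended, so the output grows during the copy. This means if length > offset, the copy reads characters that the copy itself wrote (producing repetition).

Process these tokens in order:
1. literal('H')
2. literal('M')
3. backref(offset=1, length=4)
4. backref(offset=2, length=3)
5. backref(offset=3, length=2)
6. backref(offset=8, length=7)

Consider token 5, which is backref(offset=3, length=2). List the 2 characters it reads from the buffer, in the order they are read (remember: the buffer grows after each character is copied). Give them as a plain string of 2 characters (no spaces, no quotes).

Token 1: literal('H'). Output: "H"
Token 2: literal('M'). Output: "HM"
Token 3: backref(off=1, len=4) (overlapping!). Copied 'MMMM' from pos 1. Output: "HMMMMM"
Token 4: backref(off=2, len=3) (overlapping!). Copied 'MMM' from pos 4. Output: "HMMMMMMMM"
Token 5: backref(off=3, len=2). Buffer before: "HMMMMMMMM" (len 9)
  byte 1: read out[6]='M', append. Buffer now: "HMMMMMMMMM"
  byte 2: read out[7]='M', append. Buffer now: "HMMMMMMMMMM"

Answer: MM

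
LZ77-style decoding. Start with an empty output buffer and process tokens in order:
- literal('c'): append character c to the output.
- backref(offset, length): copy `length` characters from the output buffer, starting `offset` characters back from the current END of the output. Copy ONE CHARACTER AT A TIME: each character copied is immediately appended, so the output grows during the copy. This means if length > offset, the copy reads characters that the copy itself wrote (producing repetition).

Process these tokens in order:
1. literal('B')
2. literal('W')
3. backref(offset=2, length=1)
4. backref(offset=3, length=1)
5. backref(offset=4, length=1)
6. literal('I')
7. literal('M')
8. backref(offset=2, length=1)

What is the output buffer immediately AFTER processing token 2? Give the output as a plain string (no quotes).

Answer: BW

Derivation:
Token 1: literal('B'). Output: "B"
Token 2: literal('W'). Output: "BW"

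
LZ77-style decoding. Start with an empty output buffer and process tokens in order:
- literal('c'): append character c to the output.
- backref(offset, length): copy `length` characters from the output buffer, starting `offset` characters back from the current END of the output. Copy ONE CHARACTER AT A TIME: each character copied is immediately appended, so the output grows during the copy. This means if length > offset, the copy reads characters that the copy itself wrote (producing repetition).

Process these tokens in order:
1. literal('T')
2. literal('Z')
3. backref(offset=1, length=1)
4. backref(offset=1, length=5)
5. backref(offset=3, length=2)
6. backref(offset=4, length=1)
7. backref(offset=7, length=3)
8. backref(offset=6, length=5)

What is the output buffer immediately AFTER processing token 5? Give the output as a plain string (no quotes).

Token 1: literal('T'). Output: "T"
Token 2: literal('Z'). Output: "TZ"
Token 3: backref(off=1, len=1). Copied 'Z' from pos 1. Output: "TZZ"
Token 4: backref(off=1, len=5) (overlapping!). Copied 'ZZZZZ' from pos 2. Output: "TZZZZZZZ"
Token 5: backref(off=3, len=2). Copied 'ZZ' from pos 5. Output: "TZZZZZZZZZ"

Answer: TZZZZZZZZZ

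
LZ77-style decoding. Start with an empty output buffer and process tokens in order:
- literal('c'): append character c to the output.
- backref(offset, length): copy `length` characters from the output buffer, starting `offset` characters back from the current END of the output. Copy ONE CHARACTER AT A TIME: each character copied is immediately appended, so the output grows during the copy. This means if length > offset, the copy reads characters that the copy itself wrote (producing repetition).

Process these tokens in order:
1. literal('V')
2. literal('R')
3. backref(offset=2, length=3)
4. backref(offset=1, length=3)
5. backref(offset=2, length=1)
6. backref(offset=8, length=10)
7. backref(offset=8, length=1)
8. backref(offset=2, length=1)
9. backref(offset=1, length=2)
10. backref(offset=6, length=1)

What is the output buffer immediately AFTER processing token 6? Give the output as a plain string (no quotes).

Token 1: literal('V'). Output: "V"
Token 2: literal('R'). Output: "VR"
Token 3: backref(off=2, len=3) (overlapping!). Copied 'VRV' from pos 0. Output: "VRVRV"
Token 4: backref(off=1, len=3) (overlapping!). Copied 'VVV' from pos 4. Output: "VRVRVVVV"
Token 5: backref(off=2, len=1). Copied 'V' from pos 6. Output: "VRVRVVVVV"
Token 6: backref(off=8, len=10) (overlapping!). Copied 'RVRVVVVVRV' from pos 1. Output: "VRVRVVVVVRVRVVVVVRV"

Answer: VRVRVVVVVRVRVVVVVRV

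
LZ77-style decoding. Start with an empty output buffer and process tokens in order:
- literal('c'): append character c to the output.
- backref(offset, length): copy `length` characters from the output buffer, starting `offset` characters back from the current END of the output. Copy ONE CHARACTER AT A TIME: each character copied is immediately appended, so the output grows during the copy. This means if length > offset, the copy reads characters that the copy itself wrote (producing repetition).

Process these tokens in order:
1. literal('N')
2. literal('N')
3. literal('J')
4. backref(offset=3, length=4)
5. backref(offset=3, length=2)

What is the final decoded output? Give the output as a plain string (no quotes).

Token 1: literal('N'). Output: "N"
Token 2: literal('N'). Output: "NN"
Token 3: literal('J'). Output: "NNJ"
Token 4: backref(off=3, len=4) (overlapping!). Copied 'NNJN' from pos 0. Output: "NNJNNJN"
Token 5: backref(off=3, len=2). Copied 'NJ' from pos 4. Output: "NNJNNJNNJ"

Answer: NNJNNJNNJ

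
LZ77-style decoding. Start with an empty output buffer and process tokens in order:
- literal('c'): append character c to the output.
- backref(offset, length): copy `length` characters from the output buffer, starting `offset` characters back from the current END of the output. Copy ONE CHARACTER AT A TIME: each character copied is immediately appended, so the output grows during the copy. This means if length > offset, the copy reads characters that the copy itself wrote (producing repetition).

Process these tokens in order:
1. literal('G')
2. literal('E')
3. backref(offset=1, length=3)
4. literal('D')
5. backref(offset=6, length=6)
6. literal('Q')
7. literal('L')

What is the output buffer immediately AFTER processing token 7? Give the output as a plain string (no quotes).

Token 1: literal('G'). Output: "G"
Token 2: literal('E'). Output: "GE"
Token 3: backref(off=1, len=3) (overlapping!). Copied 'EEE' from pos 1. Output: "GEEEE"
Token 4: literal('D'). Output: "GEEEED"
Token 5: backref(off=6, len=6). Copied 'GEEEED' from pos 0. Output: "GEEEEDGEEEED"
Token 6: literal('Q'). Output: "GEEEEDGEEEEDQ"
Token 7: literal('L'). Output: "GEEEEDGEEEEDQL"

Answer: GEEEEDGEEEEDQL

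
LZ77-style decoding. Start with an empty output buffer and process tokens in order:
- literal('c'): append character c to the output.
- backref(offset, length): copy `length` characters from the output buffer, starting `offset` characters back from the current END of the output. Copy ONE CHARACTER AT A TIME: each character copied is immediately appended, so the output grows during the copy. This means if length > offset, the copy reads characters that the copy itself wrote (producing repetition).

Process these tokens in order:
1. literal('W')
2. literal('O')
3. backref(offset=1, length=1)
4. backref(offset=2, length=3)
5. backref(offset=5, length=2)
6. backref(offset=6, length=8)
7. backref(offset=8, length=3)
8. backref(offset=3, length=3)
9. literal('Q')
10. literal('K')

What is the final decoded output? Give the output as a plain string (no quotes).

Token 1: literal('W'). Output: "W"
Token 2: literal('O'). Output: "WO"
Token 3: backref(off=1, len=1). Copied 'O' from pos 1. Output: "WOO"
Token 4: backref(off=2, len=3) (overlapping!). Copied 'OOO' from pos 1. Output: "WOOOOO"
Token 5: backref(off=5, len=2). Copied 'OO' from pos 1. Output: "WOOOOOOO"
Token 6: backref(off=6, len=8) (overlapping!). Copied 'OOOOOOOO' from pos 2. Output: "WOOOOOOOOOOOOOOO"
Token 7: backref(off=8, len=3). Copied 'OOO' from pos 8. Output: "WOOOOOOOOOOOOOOOOOO"
Token 8: backref(off=3, len=3). Copied 'OOO' from pos 16. Output: "WOOOOOOOOOOOOOOOOOOOOO"
Token 9: literal('Q'). Output: "WOOOOOOOOOOOOOOOOOOOOOQ"
Token 10: literal('K'). Output: "WOOOOOOOOOOOOOOOOOOOOOQK"

Answer: WOOOOOOOOOOOOOOOOOOOOOQK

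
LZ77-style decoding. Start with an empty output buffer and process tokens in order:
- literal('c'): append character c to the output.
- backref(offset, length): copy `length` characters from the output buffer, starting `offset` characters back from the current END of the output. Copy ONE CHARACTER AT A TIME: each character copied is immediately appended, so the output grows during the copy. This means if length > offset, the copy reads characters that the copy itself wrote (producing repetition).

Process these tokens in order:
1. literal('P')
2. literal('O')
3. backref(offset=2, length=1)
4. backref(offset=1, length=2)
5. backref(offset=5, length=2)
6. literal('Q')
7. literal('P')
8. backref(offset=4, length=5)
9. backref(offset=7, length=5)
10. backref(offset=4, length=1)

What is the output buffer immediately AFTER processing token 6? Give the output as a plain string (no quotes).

Answer: POPPPPOQ

Derivation:
Token 1: literal('P'). Output: "P"
Token 2: literal('O'). Output: "PO"
Token 3: backref(off=2, len=1). Copied 'P' from pos 0. Output: "POP"
Token 4: backref(off=1, len=2) (overlapping!). Copied 'PP' from pos 2. Output: "POPPP"
Token 5: backref(off=5, len=2). Copied 'PO' from pos 0. Output: "POPPPPO"
Token 6: literal('Q'). Output: "POPPPPOQ"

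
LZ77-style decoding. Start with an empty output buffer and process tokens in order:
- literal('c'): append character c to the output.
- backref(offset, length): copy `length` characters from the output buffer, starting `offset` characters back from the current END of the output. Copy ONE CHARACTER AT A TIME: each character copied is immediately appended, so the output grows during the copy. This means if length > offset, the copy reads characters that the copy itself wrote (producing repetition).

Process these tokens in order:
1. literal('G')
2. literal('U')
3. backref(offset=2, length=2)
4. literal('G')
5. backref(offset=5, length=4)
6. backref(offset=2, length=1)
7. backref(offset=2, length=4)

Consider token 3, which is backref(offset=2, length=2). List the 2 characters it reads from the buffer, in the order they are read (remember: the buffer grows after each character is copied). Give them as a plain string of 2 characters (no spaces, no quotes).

Token 1: literal('G'). Output: "G"
Token 2: literal('U'). Output: "GU"
Token 3: backref(off=2, len=2). Buffer before: "GU" (len 2)
  byte 1: read out[0]='G', append. Buffer now: "GUG"
  byte 2: read out[1]='U', append. Buffer now: "GUGU"

Answer: GU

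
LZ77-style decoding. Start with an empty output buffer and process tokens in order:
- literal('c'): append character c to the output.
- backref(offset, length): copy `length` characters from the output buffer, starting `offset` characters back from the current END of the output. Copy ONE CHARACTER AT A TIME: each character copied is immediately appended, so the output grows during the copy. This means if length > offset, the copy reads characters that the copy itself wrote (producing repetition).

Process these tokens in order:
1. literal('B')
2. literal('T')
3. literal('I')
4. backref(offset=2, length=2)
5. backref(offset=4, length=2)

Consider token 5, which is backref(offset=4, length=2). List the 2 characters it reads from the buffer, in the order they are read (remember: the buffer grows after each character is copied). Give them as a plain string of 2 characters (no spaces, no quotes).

Token 1: literal('B'). Output: "B"
Token 2: literal('T'). Output: "BT"
Token 3: literal('I'). Output: "BTI"
Token 4: backref(off=2, len=2). Copied 'TI' from pos 1. Output: "BTITI"
Token 5: backref(off=4, len=2). Buffer before: "BTITI" (len 5)
  byte 1: read out[1]='T', append. Buffer now: "BTITIT"
  byte 2: read out[2]='I', append. Buffer now: "BTITITI"

Answer: TI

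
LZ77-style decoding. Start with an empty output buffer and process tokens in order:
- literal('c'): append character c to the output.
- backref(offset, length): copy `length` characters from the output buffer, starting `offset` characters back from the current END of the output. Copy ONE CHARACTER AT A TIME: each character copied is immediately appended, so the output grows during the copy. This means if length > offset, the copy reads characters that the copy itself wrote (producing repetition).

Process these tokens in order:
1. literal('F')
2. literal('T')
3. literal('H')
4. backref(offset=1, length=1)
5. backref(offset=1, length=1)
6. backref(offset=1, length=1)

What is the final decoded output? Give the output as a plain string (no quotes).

Answer: FTHHHH

Derivation:
Token 1: literal('F'). Output: "F"
Token 2: literal('T'). Output: "FT"
Token 3: literal('H'). Output: "FTH"
Token 4: backref(off=1, len=1). Copied 'H' from pos 2. Output: "FTHH"
Token 5: backref(off=1, len=1). Copied 'H' from pos 3. Output: "FTHHH"
Token 6: backref(off=1, len=1). Copied 'H' from pos 4. Output: "FTHHHH"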